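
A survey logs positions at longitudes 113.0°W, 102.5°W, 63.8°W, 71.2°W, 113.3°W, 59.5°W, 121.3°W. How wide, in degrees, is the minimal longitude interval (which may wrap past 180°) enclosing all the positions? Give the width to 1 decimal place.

61.8°

Sort the longitudes: -121.3°, -113.3°, -113.0°, -102.5°, -71.2°, -63.8°, -59.5°.
Eastward gaps between consecutive values (wrapping around): 8.0°, 0.3°, 10.5°, 31.3°, 7.4°, 4.3°, 298.2°.
Largest gap = 298.2° ⇒ minimal covering band is its complement: 360° − 298.2° = 61.8°.
Band runs from -121.3° eastward to -59.5°.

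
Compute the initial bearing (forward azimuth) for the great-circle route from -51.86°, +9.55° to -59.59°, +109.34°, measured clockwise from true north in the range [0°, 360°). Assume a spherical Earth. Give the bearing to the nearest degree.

140°

Δλ = 109.34 − 9.55 = 99.79°.
θ = atan2( sin Δλ · cos φ₂ , cos φ₁ · sin φ₂ − sin φ₁ · cos φ₂ · cos Δλ )
  = atan2(0.49881, -0.60032) = 140.276° → normalised to [0°, 360°): 140.276°.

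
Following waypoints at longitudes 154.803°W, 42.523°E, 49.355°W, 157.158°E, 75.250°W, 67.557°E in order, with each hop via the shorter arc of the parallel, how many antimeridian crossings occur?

3

Leg 1: -154.803° → +42.523°, shortest Δλ = -162.674° (west) — crosses 180°.
Leg 2: +42.523° → -49.355°, shortest Δλ = -91.878° (west) — does not cross 180°.
Leg 3: -49.355° → +157.158°, shortest Δλ = -153.487° (west) — crosses 180°.
Leg 4: +157.158° → -75.250°, shortest Δλ = 127.592° (east) — crosses 180°.
Leg 5: -75.250° → +67.557°, shortest Δλ = 142.807° (east) — does not cross 180°.
Total crossings: 3.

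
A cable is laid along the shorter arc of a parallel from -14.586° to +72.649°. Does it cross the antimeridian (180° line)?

No

Signed shortest Δλ = ((72.649 − -14.586 + 180) mod 360) − 180 = 87.235°.
Going east by 87.235° from -14.586° reaches +72.649° without touching 180°.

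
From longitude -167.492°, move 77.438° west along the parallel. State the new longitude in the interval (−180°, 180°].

Start at -167.492°; shift −77.438° → -244.930°.
-244.930° lies outside (−180°, 180°]; add 360° → +115.070°.

+115.070°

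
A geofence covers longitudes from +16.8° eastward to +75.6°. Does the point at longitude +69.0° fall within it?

Band width going east from +16.8° to +75.6°: ((75.6 − 16.8) mod 360) = 58.8°.
Offset of +69.0° east of the west edge: ((69.0 − 16.8) mod 360) = 52.2°.
52.2° ≤ 58.8° ⇒ inside.

Yes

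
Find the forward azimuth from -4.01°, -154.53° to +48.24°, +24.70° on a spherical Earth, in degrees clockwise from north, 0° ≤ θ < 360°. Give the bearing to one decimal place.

0.7°

Δλ = 24.70 − -154.53 = 179.23°.
θ = atan2( sin Δλ · cos φ₂ , cos φ₁ · sin φ₂ − sin φ₁ · cos φ₂ · cos Δλ )
  = atan2(0.00895, 0.69754) = 0.735° → normalised to [0°, 360°): 0.735°.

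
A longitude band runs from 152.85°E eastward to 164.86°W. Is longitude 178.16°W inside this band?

Yes

Band width going east from +152.85° to -164.86°: ((-164.86 − 152.85) mod 360) = 42.29°.
Offset of -178.16° east of the west edge: ((-178.16 − 152.85) mod 360) = 28.99°.
28.99° ≤ 42.29° ⇒ inside.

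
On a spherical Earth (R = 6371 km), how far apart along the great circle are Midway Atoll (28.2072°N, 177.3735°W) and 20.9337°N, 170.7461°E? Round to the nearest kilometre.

1447 km

Δλ = 170.7461 − -177.3735 = 348.1196°; wrapped into (−180°, 180°]: -11.8804°.
Δφ = 20.9337 − 28.2072 = -7.2735°.
a = sin²(Δφ/2) + cos φ₁ · cos φ₂ · sin²(Δλ/2) = 0.012839.
c = 2·atan2(√a, √(1−a)) = 0.22710 rad → d = 6371·c ≈ 1446.88 km.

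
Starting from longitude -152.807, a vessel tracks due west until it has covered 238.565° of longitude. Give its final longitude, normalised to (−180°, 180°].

Start at -152.807°; shift −238.565° → -391.372°.
-391.372° lies outside (−180°, 180°]; add 360° → -31.372°.

-31.372°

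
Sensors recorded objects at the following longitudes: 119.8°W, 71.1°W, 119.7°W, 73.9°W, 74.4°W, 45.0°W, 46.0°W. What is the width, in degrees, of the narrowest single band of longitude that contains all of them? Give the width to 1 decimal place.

74.8°

Sort the longitudes: -119.8°, -119.7°, -74.4°, -73.9°, -71.1°, -46.0°, -45.0°.
Eastward gaps between consecutive values (wrapping around): 0.1°, 45.3°, 0.5°, 2.8°, 25.1°, 1.0°, 285.2°.
Largest gap = 285.2° ⇒ minimal covering band is its complement: 360° − 285.2° = 74.8°.
Band runs from -119.8° eastward to -45.0°.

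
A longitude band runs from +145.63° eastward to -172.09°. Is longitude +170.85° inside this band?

Band width going east from +145.63° to -172.09°: ((-172.09 − 145.63) mod 360) = 42.28°.
Offset of +170.85° east of the west edge: ((170.85 − 145.63) mod 360) = 25.22°.
25.22° ≤ 42.28° ⇒ inside.

Yes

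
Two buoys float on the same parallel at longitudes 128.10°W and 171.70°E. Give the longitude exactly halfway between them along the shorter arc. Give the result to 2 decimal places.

158.20°W

Signed shortest Δλ from -128.10° to +171.70° is -60.20°.
Midpoint longitude = -128.10° + (-60.20°)/2 = -128.10° − 30.10° = -158.20°.
(The naïve average (-128.10 + +171.70)/2 = 21.8° is on the wrong side of the globe.)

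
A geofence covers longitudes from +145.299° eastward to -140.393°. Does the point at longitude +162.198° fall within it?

Yes

Band width going east from +145.299° to -140.393°: ((-140.393 − 145.299) mod 360) = 74.308°.
Offset of +162.198° east of the west edge: ((162.198 − 145.299) mod 360) = 16.899°.
16.899° ≤ 74.308° ⇒ inside.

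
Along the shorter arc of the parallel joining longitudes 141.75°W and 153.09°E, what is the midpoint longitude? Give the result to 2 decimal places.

174.33°W

Signed shortest Δλ from -141.75° to +153.09° is -65.16°.
Midpoint longitude = -141.75° + (-65.16°)/2 = -141.75° − 32.58° = -174.33°.
(The naïve average (-141.75 + +153.09)/2 = 5.67° is on the wrong side of the globe.)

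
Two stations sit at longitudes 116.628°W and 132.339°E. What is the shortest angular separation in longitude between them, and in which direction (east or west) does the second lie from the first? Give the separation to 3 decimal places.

Raw difference: 132.339 − -116.628 = 248.967°.
Normalise into (−180°, 180°]: 248.967° − 360° = -111.033°.
Negative ⇒ the second point lies to the west; separation 111.033°.

111.033° west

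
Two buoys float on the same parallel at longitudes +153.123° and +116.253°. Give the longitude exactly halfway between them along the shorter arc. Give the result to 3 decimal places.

+134.688°

Signed shortest Δλ from +153.123° to +116.253° is -36.870°.
Midpoint longitude = +153.123° + (-36.870°)/2 = +153.123° − 18.435° = +134.688°.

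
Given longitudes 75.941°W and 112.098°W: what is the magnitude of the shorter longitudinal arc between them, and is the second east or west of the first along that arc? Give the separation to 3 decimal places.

36.157° west

Raw difference: -112.098 − -75.941 = -36.157°.
Normalise into (−180°, 180°]: -36.157° stays -36.157°.
Negative ⇒ the second point lies to the west; separation 36.157°.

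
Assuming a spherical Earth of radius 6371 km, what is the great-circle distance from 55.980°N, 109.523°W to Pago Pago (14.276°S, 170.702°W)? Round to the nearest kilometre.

9644 km

Δλ = -170.702 − -109.523 = -61.179°.
Δφ = -14.276 − 55.980 = -70.256°.
a = sin²(Δφ/2) + cos φ₁ · cos φ₂ · sin²(Δλ/2) = 0.471502.
c = 2·atan2(√a, √(1−a)) = 1.51377 rad → d = 6371·c ≈ 9644.22 km.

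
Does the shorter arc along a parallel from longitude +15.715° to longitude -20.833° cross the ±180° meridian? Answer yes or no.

Signed shortest Δλ = ((-20.833 − 15.715 + 180) mod 360) − 180 = -36.548°.
Going west by 36.548° from +15.715° reaches -20.833° without touching 180°.

No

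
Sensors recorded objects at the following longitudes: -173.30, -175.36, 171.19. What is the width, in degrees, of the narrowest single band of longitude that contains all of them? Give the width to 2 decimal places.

Sort the longitudes: -175.36°, -173.30°, +171.19°.
Eastward gaps between consecutive values (wrapping around): 2.06°, 344.49°, 13.45°.
Largest gap = 344.49° ⇒ minimal covering band is its complement: 360° − 344.49° = 15.51°.
Band runs from +171.19° eastward to -173.30°, crossing the antimeridian.

15.51°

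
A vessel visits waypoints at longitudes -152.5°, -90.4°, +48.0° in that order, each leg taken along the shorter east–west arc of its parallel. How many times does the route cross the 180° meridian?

0

Leg 1: -152.5° → -90.4°, shortest Δλ = 62.1° (east) — does not cross 180°.
Leg 2: -90.4° → +48.0°, shortest Δλ = 138.4° (east) — does not cross 180°.
Total crossings: 0.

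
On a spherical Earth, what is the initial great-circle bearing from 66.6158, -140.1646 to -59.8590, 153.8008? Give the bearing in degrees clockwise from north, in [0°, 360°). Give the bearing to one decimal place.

Δλ = 153.8008 − -140.1646 = 293.9654°; wrapped into (−180°, 180°]: -66.0346°.
θ = atan2( sin Δλ · cos φ₂ , cos φ₁ · sin φ₂ − sin φ₁ · cos φ₂ · cos Δλ )
  = atan2(-0.45884, -0.53044) = -139.139° → normalised to [0°, 360°): 220.861°.

220.9°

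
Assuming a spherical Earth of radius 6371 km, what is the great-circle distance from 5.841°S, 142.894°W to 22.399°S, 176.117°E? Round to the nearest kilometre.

Δλ = 176.117 − -142.894 = 319.011°; wrapped into (−180°, 180°]: -40.989°.
Δφ = -22.399 − -5.841 = -16.558°.
a = sin²(Δφ/2) + cos φ₁ · cos φ₂ · sin²(Δλ/2) = 0.133479.
c = 2·atan2(√a, √(1−a)) = 0.74801 rad → d = 6371·c ≈ 4765.60 km.

4766 km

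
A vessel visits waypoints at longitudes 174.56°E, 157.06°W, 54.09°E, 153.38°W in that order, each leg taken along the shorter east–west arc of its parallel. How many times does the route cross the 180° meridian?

3

Leg 1: +174.56° → -157.06°, shortest Δλ = 28.38° (east) — crosses 180°.
Leg 2: -157.06° → +54.09°, shortest Δλ = -148.85° (west) — crosses 180°.
Leg 3: +54.09° → -153.38°, shortest Δλ = 152.53° (east) — crosses 180°.
Total crossings: 3.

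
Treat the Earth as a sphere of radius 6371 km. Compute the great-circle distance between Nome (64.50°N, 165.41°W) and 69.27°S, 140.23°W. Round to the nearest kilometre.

15004 km

Δλ = -140.23 − -165.41 = 25.18°.
Δφ = -69.27 − 64.50 = -133.77°.
a = sin²(Δφ/2) + cos φ₁ · cos φ₂ · sin²(Δλ/2) = 0.853123.
c = 2·atan2(√a, √(1−a)) = 2.35498 rad → d = 6371·c ≈ 15003.56 km.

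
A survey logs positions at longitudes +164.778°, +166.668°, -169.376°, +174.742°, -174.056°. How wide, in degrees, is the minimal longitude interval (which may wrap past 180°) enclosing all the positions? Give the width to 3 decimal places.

Sort the longitudes: -174.056°, -169.376°, +164.778°, +166.668°, +174.742°.
Eastward gaps between consecutive values (wrapping around): 4.680°, 334.154°, 1.890°, 8.074°, 11.202°.
Largest gap = 334.154° ⇒ minimal covering band is its complement: 360° − 334.154° = 25.846°.
Band runs from +164.778° eastward to -169.376°, crossing the antimeridian.

25.846°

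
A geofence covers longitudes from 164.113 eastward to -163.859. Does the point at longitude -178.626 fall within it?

Band width going east from +164.113° to -163.859°: ((-163.859 − 164.113) mod 360) = 32.028°.
Offset of -178.626° east of the west edge: ((-178.626 − 164.113) mod 360) = 17.261°.
17.261° ≤ 32.028° ⇒ inside.

Yes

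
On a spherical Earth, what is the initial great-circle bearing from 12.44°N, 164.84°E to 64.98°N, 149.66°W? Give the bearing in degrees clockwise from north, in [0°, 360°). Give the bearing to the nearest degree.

20°

Δλ = -149.66 − 164.84 = -314.50°; wrapped into (−180°, 180°]: 45.50°.
θ = atan2( sin Δλ · cos φ₂ , cos φ₁ · sin φ₂ − sin φ₁ · cos φ₂ · cos Δλ )
  = atan2(0.30166, 0.82103) = 20.174° → normalised to [0°, 360°): 20.174°.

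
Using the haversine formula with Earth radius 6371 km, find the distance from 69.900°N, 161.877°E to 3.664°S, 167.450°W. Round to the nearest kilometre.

Δλ = -167.450 − 161.877 = -329.327°; wrapped into (−180°, 180°]: 30.673°.
Δφ = -3.664 − 69.900 = -73.564°.
a = sin²(Δφ/2) + cos φ₁ · cos φ₂ · sin²(Δλ/2) = 0.382519.
c = 2·atan2(√a, √(1−a)) = 1.33362 rad → d = 6371·c ≈ 8496.47 km.

8496 km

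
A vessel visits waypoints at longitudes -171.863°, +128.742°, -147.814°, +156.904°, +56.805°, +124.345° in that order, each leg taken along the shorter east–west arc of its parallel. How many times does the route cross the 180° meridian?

3

Leg 1: -171.863° → +128.742°, shortest Δλ = -59.395° (west) — crosses 180°.
Leg 2: +128.742° → -147.814°, shortest Δλ = 83.444° (east) — crosses 180°.
Leg 3: -147.814° → +156.904°, shortest Δλ = -55.282° (west) — crosses 180°.
Leg 4: +156.904° → +56.805°, shortest Δλ = -100.099° (west) — does not cross 180°.
Leg 5: +56.805° → +124.345°, shortest Δλ = 67.54° (east) — does not cross 180°.
Total crossings: 3.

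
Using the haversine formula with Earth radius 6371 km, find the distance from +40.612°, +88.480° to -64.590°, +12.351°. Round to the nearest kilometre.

Δλ = 12.351 − 88.480 = -76.129°.
Δφ = -64.590 − 40.612 = -105.202°.
a = sin²(Δφ/2) + cos φ₁ · cos φ₂ · sin²(Δλ/2) = 0.754935.
c = 2·atan2(√a, √(1−a)) = 2.10583 rad → d = 6371·c ≈ 13416.25 km.

13416 km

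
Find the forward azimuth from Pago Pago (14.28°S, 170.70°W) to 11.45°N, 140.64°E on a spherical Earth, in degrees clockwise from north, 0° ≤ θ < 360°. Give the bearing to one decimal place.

295.6°

Δλ = 140.64 − -170.70 = 311.34°; wrapped into (−180°, 180°]: -48.66°.
θ = atan2( sin Δλ · cos φ₂ , cos φ₁ · sin φ₂ − sin φ₁ · cos φ₂ · cos Δλ )
  = atan2(-0.73586, 0.35206) = -64.432° → normalised to [0°, 360°): 295.568°.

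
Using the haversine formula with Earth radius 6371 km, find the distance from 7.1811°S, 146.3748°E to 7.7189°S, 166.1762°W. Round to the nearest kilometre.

Δλ = -166.1762 − 146.3748 = -312.5510°; wrapped into (−180°, 180°]: 47.4490°.
Δφ = -7.7189 − -7.1811 = -0.5378°.
a = sin²(Δφ/2) + cos φ₁ · cos φ₂ · sin²(Δλ/2) = 0.159174.
c = 2·atan2(√a, √(1−a)) = 0.82078 rad → d = 6371·c ≈ 5229.18 km.

5229 km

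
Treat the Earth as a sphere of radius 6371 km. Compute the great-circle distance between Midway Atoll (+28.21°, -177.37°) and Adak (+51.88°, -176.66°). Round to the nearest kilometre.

2633 km

Δλ = -176.66 − -177.37 = 0.71°.
Δφ = 51.88 − 28.21 = 23.67°.
a = sin²(Δφ/2) + cos φ₁ · cos φ₂ · sin²(Δλ/2) = 0.042084.
c = 2·atan2(√a, √(1−a)) = 0.41322 rad → d = 6371·c ≈ 2632.65 km.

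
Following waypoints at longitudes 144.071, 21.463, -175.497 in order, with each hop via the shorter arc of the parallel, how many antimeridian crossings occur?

Leg 1: +144.071° → +21.463°, shortest Δλ = -122.608° (west) — does not cross 180°.
Leg 2: +21.463° → -175.497°, shortest Δλ = 163.04° (east) — crosses 180°.
Total crossings: 1.

1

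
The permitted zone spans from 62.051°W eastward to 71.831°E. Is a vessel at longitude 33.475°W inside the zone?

Band width going east from -62.051° to +71.831°: ((71.831 − -62.051) mod 360) = 133.882°.
Offset of -33.475° east of the west edge: ((-33.475 − -62.051) mod 360) = 28.576°.
28.576° ≤ 133.882° ⇒ inside.

Yes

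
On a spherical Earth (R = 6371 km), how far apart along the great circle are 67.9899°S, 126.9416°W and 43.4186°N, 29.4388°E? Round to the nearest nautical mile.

Δλ = 29.4388 − -126.9416 = 156.3804°.
Δφ = 43.4186 − -67.9899 = 111.4085°.
a = sin²(Δφ/2) + cos φ₁ · cos φ₂ · sin²(Δλ/2) = 0.943320.
c = 2·atan2(√a, √(1−a)) = 2.66082 rad → d = 6371·c ≈ 16952.11 km ≈ 9153.41 nmi.

9153 nmi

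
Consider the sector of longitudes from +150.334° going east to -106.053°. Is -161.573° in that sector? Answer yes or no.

Band width going east from +150.334° to -106.053°: ((-106.053 − 150.334) mod 360) = 103.613°.
Offset of -161.573° east of the west edge: ((-161.573 − 150.334) mod 360) = 48.093°.
48.093° ≤ 103.613° ⇒ inside.

Yes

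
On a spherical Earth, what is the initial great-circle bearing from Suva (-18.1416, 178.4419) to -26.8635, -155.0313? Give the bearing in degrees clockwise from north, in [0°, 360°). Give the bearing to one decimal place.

114.4°

Δλ = -155.0313 − 178.4419 = -333.4732°; wrapped into (−180°, 180°]: 26.5268°.
θ = atan2( sin Δλ · cos φ₂ , cos φ₁ · sin φ₂ − sin φ₁ · cos φ₂ · cos Δλ )
  = atan2(0.39842, -0.18088) = 114.418° → normalised to [0°, 360°): 114.418°.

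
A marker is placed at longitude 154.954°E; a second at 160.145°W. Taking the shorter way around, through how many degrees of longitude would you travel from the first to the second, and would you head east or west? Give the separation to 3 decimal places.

44.901° east

Raw difference: -160.145 − 154.954 = -315.099°.
Normalise into (−180°, 180°]: -315.099° + 360° = 44.901°.
Positive ⇒ the second point lies to the east; separation 44.901°.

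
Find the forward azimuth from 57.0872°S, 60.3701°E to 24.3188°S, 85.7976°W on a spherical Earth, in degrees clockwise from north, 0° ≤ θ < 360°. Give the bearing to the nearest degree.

211°

Δλ = -85.7976 − 60.3701 = -146.1677°.
θ = atan2( sin Δλ · cos φ₂ , cos φ₁ · sin φ₂ − sin φ₁ · cos φ₂ · cos Δλ )
  = atan2(-0.50736, -0.85923) = -149.439° → normalised to [0°, 360°): 210.561°.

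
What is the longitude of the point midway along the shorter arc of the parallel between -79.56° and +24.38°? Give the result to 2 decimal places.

Signed shortest Δλ from -79.56° to +24.38° is +103.94°.
Midpoint longitude = -79.56° + (+103.94°)/2 = -79.56° + 51.97° = -27.59°.

-27.59°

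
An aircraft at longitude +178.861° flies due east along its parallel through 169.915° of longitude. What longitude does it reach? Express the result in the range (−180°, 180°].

-11.224°

Start at +178.861°; shift +169.915° → +348.776°.
+348.776° lies outside (−180°, 180°]; subtract 360° → -11.224°.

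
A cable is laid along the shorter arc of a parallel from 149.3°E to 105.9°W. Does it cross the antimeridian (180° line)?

Naïve |-105.9 − 149.3| = 255.2° > 180°, so the shorter arc goes the other way round — across 180°.
Signed shortest Δλ = ((-105.9 − 149.3 + 180) mod 360) − 180 = 104.8°.
Going east by 104.8° from +149.3° passes through 180° before reaching -105.9°.

Yes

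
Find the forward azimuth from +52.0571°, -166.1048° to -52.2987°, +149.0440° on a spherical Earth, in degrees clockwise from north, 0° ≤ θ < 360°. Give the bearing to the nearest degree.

Δλ = 149.0440 − -166.1048 = 315.1488°; wrapped into (−180°, 180°]: -44.8512°.
θ = atan2( sin Δλ · cos φ₂ , cos φ₁ · sin φ₂ − sin φ₁ · cos φ₂ · cos Δλ )
  = atan2(-0.43130, -0.82840) = -152.497° → normalised to [0°, 360°): 207.503°.

208°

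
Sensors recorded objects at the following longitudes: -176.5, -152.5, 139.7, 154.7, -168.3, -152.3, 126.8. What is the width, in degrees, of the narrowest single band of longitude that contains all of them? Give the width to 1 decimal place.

80.9°

Sort the longitudes: -176.5°, -168.3°, -152.5°, -152.3°, +126.8°, +139.7°, +154.7°.
Eastward gaps between consecutive values (wrapping around): 8.2°, 15.8°, 0.2°, 279.1°, 12.9°, 15.0°, 28.8°.
Largest gap = 279.1° ⇒ minimal covering band is its complement: 360° − 279.1° = 80.9°.
Band runs from +126.8° eastward to -152.3°, crossing the antimeridian.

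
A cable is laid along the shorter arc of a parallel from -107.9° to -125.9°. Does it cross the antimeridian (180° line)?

No

Signed shortest Δλ = ((-125.9 − -107.9 + 180) mod 360) − 180 = -18.0°.
Going west by 18.0° from -107.9° reaches -125.9° without touching 180°.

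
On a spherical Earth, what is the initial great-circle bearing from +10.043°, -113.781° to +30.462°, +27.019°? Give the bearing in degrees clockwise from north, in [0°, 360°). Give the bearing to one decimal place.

41.5°

Δλ = 27.019 − -113.781 = 140.800°.
θ = atan2( sin Δλ · cos φ₂ , cos φ₁ · sin φ₂ − sin φ₁ · cos φ₂ · cos Δλ )
  = atan2(0.54479, 0.61569) = 41.504° → normalised to [0°, 360°): 41.504°.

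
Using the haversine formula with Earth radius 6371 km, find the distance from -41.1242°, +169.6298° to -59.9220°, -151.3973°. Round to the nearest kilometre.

Δλ = -151.3973 − 169.6298 = -321.0271°; wrapped into (−180°, 180°]: 38.9729°.
Δφ = -59.9220 − -41.1242 = -18.7978°.
a = sin²(Δφ/2) + cos φ₁ · cos φ₂ · sin²(Δλ/2) = 0.068680.
c = 2·atan2(√a, √(1−a)) = 0.53033 rad → d = 6371·c ≈ 3378.74 km.

3379 km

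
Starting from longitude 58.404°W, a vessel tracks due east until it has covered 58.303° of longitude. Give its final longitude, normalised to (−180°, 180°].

0.101°W

Start at -58.404°; shift +58.303° → -0.101°.
-0.101° already lies in (−180°, 180°].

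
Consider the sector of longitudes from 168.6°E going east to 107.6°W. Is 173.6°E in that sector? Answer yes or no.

Yes

Band width going east from +168.6° to -107.6°: ((-107.6 − 168.6) mod 360) = 83.8°.
Offset of +173.6° east of the west edge: ((173.6 − 168.6) mod 360) = 5.0°.
5.0° ≤ 83.8° ⇒ inside.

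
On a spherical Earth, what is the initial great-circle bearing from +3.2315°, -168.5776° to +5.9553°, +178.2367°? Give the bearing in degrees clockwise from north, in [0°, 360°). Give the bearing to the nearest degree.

282°

Δλ = 178.2367 − -168.5776 = 346.8143°; wrapped into (−180°, 180°]: -13.1857°.
θ = atan2( sin Δλ · cos φ₂ , cos φ₁ · sin φ₂ − sin φ₁ · cos φ₂ · cos Δλ )
  = atan2(-0.22688, 0.04900) = -77.813° → normalised to [0°, 360°): 282.187°.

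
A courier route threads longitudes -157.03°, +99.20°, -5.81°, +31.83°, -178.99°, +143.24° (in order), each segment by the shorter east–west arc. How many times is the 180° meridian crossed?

3

Leg 1: -157.03° → +99.20°, shortest Δλ = -103.77° (west) — crosses 180°.
Leg 2: +99.20° → -5.81°, shortest Δλ = -105.01° (west) — does not cross 180°.
Leg 3: -5.81° → +31.83°, shortest Δλ = 37.64° (east) — does not cross 180°.
Leg 4: +31.83° → -178.99°, shortest Δλ = 149.18° (east) — crosses 180°.
Leg 5: -178.99° → +143.24°, shortest Δλ = -37.77° (west) — crosses 180°.
Total crossings: 3.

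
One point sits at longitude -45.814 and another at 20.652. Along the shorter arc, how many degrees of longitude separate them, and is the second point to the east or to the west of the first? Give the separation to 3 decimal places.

Raw difference: 20.652 − -45.814 = 66.466°.
Normalise into (−180°, 180°]: 66.466° stays 66.466°.
Positive ⇒ the second point lies to the east; separation 66.466°.

66.466° east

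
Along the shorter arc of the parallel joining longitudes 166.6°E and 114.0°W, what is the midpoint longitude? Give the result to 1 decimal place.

153.7°W

Signed shortest Δλ from +166.6° to -114.0° is +79.4°.
Midpoint longitude = +166.6° + (+79.4°)/2 = +166.6° + 39.7° = +206.3°.
Normalise into (−180°, 180°]: -153.7°.
(The naïve average (+166.6 + -114.0)/2 = 26.3° is on the wrong side of the globe.)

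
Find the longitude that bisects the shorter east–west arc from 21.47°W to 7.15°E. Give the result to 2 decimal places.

7.16°W

Signed shortest Δλ from -21.47° to +7.15° is +28.62°.
Midpoint longitude = -21.47° + (+28.62°)/2 = -21.47° + 14.31° = -7.16°.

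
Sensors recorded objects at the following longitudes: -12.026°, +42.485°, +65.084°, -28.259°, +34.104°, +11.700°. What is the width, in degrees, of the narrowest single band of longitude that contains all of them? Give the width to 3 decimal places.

Sort the longitudes: -28.259°, -12.026°, +11.700°, +34.104°, +42.485°, +65.084°.
Eastward gaps between consecutive values (wrapping around): 16.233°, 23.726°, 22.404°, 8.381°, 22.599°, 266.657°.
Largest gap = 266.657° ⇒ minimal covering band is its complement: 360° − 266.657° = 93.343°.
Band runs from -28.259° eastward to +65.084°.

93.343°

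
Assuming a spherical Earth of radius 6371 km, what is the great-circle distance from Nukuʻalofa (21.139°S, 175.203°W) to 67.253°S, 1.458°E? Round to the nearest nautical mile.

Δλ = 1.458 − -175.203 = 176.661°.
Δφ = -67.253 − -21.139 = -46.114°.
a = sin²(Δφ/2) + cos φ₁ · cos φ₂ · sin²(Δλ/2) = 0.513724.
c = 2·atan2(√a, √(1−a)) = 1.59825 rad → d = 6371·c ≈ 10182.44 km ≈ 5498.08 nmi.

5498 nmi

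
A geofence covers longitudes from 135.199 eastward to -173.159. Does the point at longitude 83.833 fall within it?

Band width going east from +135.199° to -173.159°: ((-173.159 − 135.199) mod 360) = 51.642°.
Offset of +83.833° east of the west edge: ((83.833 − 135.199) mod 360) = 308.634°.
308.634° > 51.642° ⇒ outside.

No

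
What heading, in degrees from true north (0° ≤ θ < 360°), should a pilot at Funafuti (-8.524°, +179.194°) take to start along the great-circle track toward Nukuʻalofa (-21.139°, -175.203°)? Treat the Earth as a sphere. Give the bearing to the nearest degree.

157°

Δλ = -175.203 − 179.194 = -354.397°; wrapped into (−180°, 180°]: 5.603°.
θ = atan2( sin Δλ · cos φ₂ , cos φ₁ · sin φ₂ − sin φ₁ · cos φ₂ · cos Δλ )
  = atan2(0.09106, -0.21906) = 157.427° → normalised to [0°, 360°): 157.427°.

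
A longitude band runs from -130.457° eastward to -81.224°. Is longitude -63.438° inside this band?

No

Band width going east from -130.457° to -81.224°: ((-81.224 − -130.457) mod 360) = 49.233°.
Offset of -63.438° east of the west edge: ((-63.438 − -130.457) mod 360) = 67.019°.
67.019° > 49.233° ⇒ outside.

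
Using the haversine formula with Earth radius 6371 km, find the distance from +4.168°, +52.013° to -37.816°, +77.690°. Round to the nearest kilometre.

Δλ = 77.690 − 52.013 = 25.677°.
Δφ = -37.816 − 4.168 = -41.984°.
a = sin²(Δφ/2) + cos φ₁ · cos φ₂ · sin²(Δλ/2) = 0.167236.
c = 2·atan2(√a, √(1−a)) = 0.84260 rad → d = 6371·c ≈ 5368.18 km.

5368 km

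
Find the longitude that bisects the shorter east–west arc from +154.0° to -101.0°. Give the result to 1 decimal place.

Signed shortest Δλ from +154.0° to -101.0° is +105.0°.
Midpoint longitude = +154.0° + (+105.0°)/2 = +154.0° + 52.5° = +206.5°.
Normalise into (−180°, 180°]: -153.5°.
(The naïve average (+154.0 + -101.0)/2 = 26.5° is on the wrong side of the globe.)

-153.5°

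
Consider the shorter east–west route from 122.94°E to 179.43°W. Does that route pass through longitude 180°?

Yes

Naïve |-179.43 − 122.94| = 302.37° > 180°, so the shorter arc goes the other way round — across 180°.
Signed shortest Δλ = ((-179.43 − 122.94 + 180) mod 360) − 180 = 57.63°.
Going east by 57.63° from +122.94° passes through 180° before reaching -179.43°.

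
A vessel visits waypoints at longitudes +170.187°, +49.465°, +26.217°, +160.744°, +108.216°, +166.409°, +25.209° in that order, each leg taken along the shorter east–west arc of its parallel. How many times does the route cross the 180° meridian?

Leg 1: +170.187° → +49.465°, shortest Δλ = -120.722° (west) — does not cross 180°.
Leg 2: +49.465° → +26.217°, shortest Δλ = -23.248° (west) — does not cross 180°.
Leg 3: +26.217° → +160.744°, shortest Δλ = 134.527° (east) — does not cross 180°.
Leg 4: +160.744° → +108.216°, shortest Δλ = -52.528° (west) — does not cross 180°.
Leg 5: +108.216° → +166.409°, shortest Δλ = 58.193° (east) — does not cross 180°.
Leg 6: +166.409° → +25.209°, shortest Δλ = -141.2° (west) — does not cross 180°.
Total crossings: 0.

0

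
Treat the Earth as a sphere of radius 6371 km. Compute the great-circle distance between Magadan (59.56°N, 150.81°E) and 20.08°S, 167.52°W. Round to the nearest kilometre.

Δλ = -167.52 − 150.81 = -318.33°; wrapped into (−180°, 180°]: 41.67°.
Δφ = -20.08 − 59.56 = -79.64°.
a = sin²(Δφ/2) + cos φ₁ · cos φ₂ · sin²(Δλ/2) = 0.470281.
c = 2·atan2(√a, √(1−a)) = 1.51132 rad → d = 6371·c ≈ 9628.64 km.

9629 km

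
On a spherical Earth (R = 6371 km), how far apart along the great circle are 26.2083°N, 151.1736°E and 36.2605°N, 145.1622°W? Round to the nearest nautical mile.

Δλ = -145.1622 − 151.1736 = -296.3358°; wrapped into (−180°, 180°]: 63.6642°.
Δφ = 36.2605 − 26.2083 = 10.0522°.
a = sin²(Δφ/2) + cos φ₁ · cos φ₂ · sin²(Δλ/2) = 0.208925.
c = 2·atan2(√a, √(1−a)) = 0.94943 rad → d = 6371·c ≈ 6048.80 km ≈ 3266.09 nmi.

3266 nmi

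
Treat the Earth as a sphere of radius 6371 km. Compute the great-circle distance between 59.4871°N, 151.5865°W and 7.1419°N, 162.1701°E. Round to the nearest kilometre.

6994 km

Δλ = 162.1701 − -151.5865 = 313.7566°; wrapped into (−180°, 180°]: -46.2434°.
Δφ = 7.1419 − 59.4871 = -52.3452°.
a = sin²(Δφ/2) + cos φ₁ · cos φ₂ · sin²(Δλ/2) = 0.272234.
c = 2·atan2(√a, √(1−a)) = 1.09783 rad → d = 6371·c ≈ 6994.26 km.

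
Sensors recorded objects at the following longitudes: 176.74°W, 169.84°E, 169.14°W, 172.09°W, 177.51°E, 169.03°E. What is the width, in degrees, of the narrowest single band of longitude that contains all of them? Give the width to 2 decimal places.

21.83°

Sort the longitudes: -176.74°, -172.09°, -169.14°, +169.03°, +169.84°, +177.51°.
Eastward gaps between consecutive values (wrapping around): 4.65°, 2.95°, 338.17°, 0.81°, 7.67°, 5.75°.
Largest gap = 338.17° ⇒ minimal covering band is its complement: 360° − 338.17° = 21.83°.
Band runs from +169.03° eastward to -169.14°, crossing the antimeridian.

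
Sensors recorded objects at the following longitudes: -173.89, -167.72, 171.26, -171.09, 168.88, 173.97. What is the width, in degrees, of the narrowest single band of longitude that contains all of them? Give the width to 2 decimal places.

23.40°

Sort the longitudes: -173.89°, -171.09°, -167.72°, +168.88°, +171.26°, +173.97°.
Eastward gaps between consecutive values (wrapping around): 2.80°, 3.37°, 336.60°, 2.38°, 2.71°, 12.14°.
Largest gap = 336.60° ⇒ minimal covering band is its complement: 360° − 336.60° = 23.40°.
Band runs from +168.88° eastward to -167.72°, crossing the antimeridian.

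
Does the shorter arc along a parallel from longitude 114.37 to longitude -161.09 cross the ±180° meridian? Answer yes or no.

Naïve |-161.09 − 114.37| = 275.46° > 180°, so the shorter arc goes the other way round — across 180°.
Signed shortest Δλ = ((-161.09 − 114.37 + 180) mod 360) − 180 = 84.54°.
Going east by 84.54° from +114.37° passes through 180° before reaching -161.09°.

Yes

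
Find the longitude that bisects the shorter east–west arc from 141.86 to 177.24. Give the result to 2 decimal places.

+159.55°

Signed shortest Δλ from +141.86° to +177.24° is +35.38°.
Midpoint longitude = +141.86° + (+35.38°)/2 = +141.86° + 17.69° = +159.55°.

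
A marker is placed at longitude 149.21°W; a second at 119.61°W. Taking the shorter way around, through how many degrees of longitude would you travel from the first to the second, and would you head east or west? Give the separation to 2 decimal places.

29.60° east

Raw difference: -119.61 − -149.21 = 29.6°.
Normalise into (−180°, 180°]: 29.6° stays 29.6°.
Positive ⇒ the second point lies to the east; separation 29.60°.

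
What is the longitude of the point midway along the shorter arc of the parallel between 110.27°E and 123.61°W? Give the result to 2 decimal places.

Signed shortest Δλ from +110.27° to -123.61° is +126.12°.
Midpoint longitude = +110.27° + (+126.12°)/2 = +110.27° + 63.06° = +173.33°.
(The naïve average (+110.27 + -123.61)/2 = -6.67° is on the wrong side of the globe.)

173.33°E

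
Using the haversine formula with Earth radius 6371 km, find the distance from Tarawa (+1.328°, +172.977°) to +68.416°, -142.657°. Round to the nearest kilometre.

8170 km

Δλ = -142.657 − 172.977 = -315.634°; wrapped into (−180°, 180°]: 44.366°.
Δφ = 68.416 − 1.328 = 67.088°.
a = sin²(Δφ/2) + cos φ₁ · cos φ₂ · sin²(Δλ/2) = 0.357769.
c = 2·atan2(√a, √(1−a)) = 1.28235 rad → d = 6371·c ≈ 8169.86 km.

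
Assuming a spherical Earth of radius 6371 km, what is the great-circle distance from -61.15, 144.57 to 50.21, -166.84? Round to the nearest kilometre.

13116 km

Δλ = -166.84 − 144.57 = -311.41°; wrapped into (−180°, 180°]: 48.59°.
Δφ = 50.21 − -61.15 = 111.36°.
a = sin²(Δφ/2) + cos φ₁ · cos φ₂ · sin²(Δλ/2) = 0.734387.
c = 2·atan2(√a, √(1−a)) = 2.05870 rad → d = 6371·c ≈ 13115.96 km.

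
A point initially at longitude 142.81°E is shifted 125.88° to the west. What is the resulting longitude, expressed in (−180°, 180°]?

16.93°E

Start at +142.81°; shift −125.88° → +16.93°.
+16.93° already lies in (−180°, 180°].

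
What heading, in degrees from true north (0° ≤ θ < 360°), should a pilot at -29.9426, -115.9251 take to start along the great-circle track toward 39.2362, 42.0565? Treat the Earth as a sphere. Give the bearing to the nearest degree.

57°

Δλ = 42.0565 − -115.9251 = 157.9816°.
θ = atan2( sin Δλ · cos φ₂ , cos φ₁ · sin φ₂ − sin φ₁ · cos φ₂ · cos Δλ )
  = atan2(0.29038, 0.18969) = 56.845° → normalised to [0°, 360°): 56.845°.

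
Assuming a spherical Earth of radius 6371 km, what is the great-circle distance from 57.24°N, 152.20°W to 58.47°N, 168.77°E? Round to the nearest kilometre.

Δλ = 168.77 − -152.20 = 320.97°; wrapped into (−180°, 180°]: -39.03°.
Δφ = 58.47 − 57.24 = 1.23°.
a = sin²(Δφ/2) + cos φ₁ · cos φ₂ · sin²(Δλ/2) = 0.031693.
c = 2·atan2(√a, √(1−a)) = 0.35796 rad → d = 6371·c ≈ 2280.56 km.

2281 km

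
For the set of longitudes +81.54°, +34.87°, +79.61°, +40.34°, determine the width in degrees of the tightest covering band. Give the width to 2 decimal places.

46.67°

Sort the longitudes: +34.87°, +40.34°, +79.61°, +81.54°.
Eastward gaps between consecutive values (wrapping around): 5.47°, 39.27°, 1.93°, 313.33°.
Largest gap = 313.33° ⇒ minimal covering band is its complement: 360° − 313.33° = 46.67°.
Band runs from +34.87° eastward to +81.54°.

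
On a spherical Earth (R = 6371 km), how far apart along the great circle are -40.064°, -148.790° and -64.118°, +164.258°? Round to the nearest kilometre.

4023 km

Δλ = 164.258 − -148.790 = 313.048°; wrapped into (−180°, 180°]: -46.952°.
Δφ = -64.118 − -40.064 = -24.054°.
a = sin²(Δφ/2) + cos φ₁ · cos φ₂ · sin²(Δλ/2) = 0.096436.
c = 2·atan2(√a, √(1−a)) = 0.63152 rad → d = 6371·c ≈ 4023.44 km.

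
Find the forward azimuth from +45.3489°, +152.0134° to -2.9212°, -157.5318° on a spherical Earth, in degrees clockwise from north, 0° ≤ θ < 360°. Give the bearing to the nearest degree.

122°

Δλ = -157.5318 − 152.0134 = -309.5452°; wrapped into (−180°, 180°]: 50.4548°.
θ = atan2( sin Δλ · cos φ₂ , cos φ₁ · sin φ₂ − sin φ₁ · cos φ₂ · cos Δλ )
  = atan2(0.77012, -0.48817) = 122.370° → normalised to [0°, 360°): 122.370°.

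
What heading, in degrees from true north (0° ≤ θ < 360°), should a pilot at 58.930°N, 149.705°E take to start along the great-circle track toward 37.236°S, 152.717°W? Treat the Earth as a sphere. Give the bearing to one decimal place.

Δλ = -152.717 − 149.705 = -302.422°; wrapped into (−180°, 180°]: 57.578°.
θ = atan2( sin Δλ · cos φ₂ , cos φ₁ · sin φ₂ − sin φ₁ · cos φ₂ · cos Δλ )
  = atan2(0.67205, -0.67790) = 135.248° → normalised to [0°, 360°): 135.248°.

135.2°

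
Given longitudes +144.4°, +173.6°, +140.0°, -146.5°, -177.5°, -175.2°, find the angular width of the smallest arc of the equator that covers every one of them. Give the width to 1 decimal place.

73.5°

Sort the longitudes: -177.5°, -175.2°, -146.5°, +140.0°, +144.4°, +173.6°.
Eastward gaps between consecutive values (wrapping around): 2.3°, 28.7°, 286.5°, 4.4°, 29.2°, 8.9°.
Largest gap = 286.5° ⇒ minimal covering band is its complement: 360° − 286.5° = 73.5°.
Band runs from +140.0° eastward to -146.5°, crossing the antimeridian.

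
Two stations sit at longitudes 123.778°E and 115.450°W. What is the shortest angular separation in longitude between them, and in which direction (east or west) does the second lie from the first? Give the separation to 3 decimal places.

Raw difference: -115.450 − 123.778 = -239.228°.
Normalise into (−180°, 180°]: -239.228° + 360° = 120.772°.
Positive ⇒ the second point lies to the east; separation 120.772°.

120.772° east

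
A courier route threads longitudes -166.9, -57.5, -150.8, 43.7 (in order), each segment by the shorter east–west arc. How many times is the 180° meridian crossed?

1

Leg 1: -166.9° → -57.5°, shortest Δλ = 109.4° (east) — does not cross 180°.
Leg 2: -57.5° → -150.8°, shortest Δλ = -93.3° (west) — does not cross 180°.
Leg 3: -150.8° → +43.7°, shortest Δλ = -165.5° (west) — crosses 180°.
Total crossings: 1.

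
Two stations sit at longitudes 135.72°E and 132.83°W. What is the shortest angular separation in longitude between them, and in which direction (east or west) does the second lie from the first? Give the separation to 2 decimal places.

91.45° east

Raw difference: -132.83 − 135.72 = -268.55°.
Normalise into (−180°, 180°]: -268.55° + 360° = 91.45°.
Positive ⇒ the second point lies to the east; separation 91.45°.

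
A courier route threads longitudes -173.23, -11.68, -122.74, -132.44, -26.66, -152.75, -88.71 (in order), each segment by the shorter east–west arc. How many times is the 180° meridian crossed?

0

Leg 1: -173.23° → -11.68°, shortest Δλ = 161.55° (east) — does not cross 180°.
Leg 2: -11.68° → -122.74°, shortest Δλ = -111.06° (west) — does not cross 180°.
Leg 3: -122.74° → -132.44°, shortest Δλ = -9.7° (west) — does not cross 180°.
Leg 4: -132.44° → -26.66°, shortest Δλ = 105.78° (east) — does not cross 180°.
Leg 5: -26.66° → -152.75°, shortest Δλ = -126.09° (west) — does not cross 180°.
Leg 6: -152.75° → -88.71°, shortest Δλ = 64.04° (east) — does not cross 180°.
Total crossings: 0.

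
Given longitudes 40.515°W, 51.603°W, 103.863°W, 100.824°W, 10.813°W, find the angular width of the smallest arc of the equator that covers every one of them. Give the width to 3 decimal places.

Sort the longitudes: -103.863°, -100.824°, -51.603°, -40.515°, -10.813°.
Eastward gaps between consecutive values (wrapping around): 3.039°, 49.221°, 11.088°, 29.702°, 266.950°.
Largest gap = 266.950° ⇒ minimal covering band is its complement: 360° − 266.950° = 93.050°.
Band runs from -103.863° eastward to -10.813°.

93.050°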